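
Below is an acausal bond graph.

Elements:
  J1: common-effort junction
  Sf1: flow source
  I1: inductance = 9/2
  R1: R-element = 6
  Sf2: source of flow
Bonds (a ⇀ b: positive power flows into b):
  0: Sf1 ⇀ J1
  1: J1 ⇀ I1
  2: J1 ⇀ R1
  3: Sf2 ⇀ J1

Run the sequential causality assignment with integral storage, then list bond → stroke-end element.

#0 stroke→Sf1
#1 stroke→I1
#2 stroke→J1
#3 stroke→Sf2

#0 stroke at Sf1  (Sf1 (Sf) sets flow on bond)
#3 stroke at Sf2  (source Sf2 imposes f)
#1 stroke at I1  (prefer integral on I1)
#2 stroke at J1  (only one effort-in slot at J1)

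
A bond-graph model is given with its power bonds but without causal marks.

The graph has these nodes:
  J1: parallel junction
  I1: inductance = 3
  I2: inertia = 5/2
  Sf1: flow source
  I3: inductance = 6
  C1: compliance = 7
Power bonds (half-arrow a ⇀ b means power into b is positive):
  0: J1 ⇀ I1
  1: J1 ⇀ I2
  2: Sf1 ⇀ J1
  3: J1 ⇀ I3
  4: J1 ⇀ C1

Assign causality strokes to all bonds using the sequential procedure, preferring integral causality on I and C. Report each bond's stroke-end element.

b2 stroke→Sf1  (source Sf1 imposes f)
b0 stroke→I1  (I1 integral (f out))
b1 stroke→I2  (prefer integral on I2)
b3 stroke→I3  (I3: I, integral causality)
b4 stroke→J1  (J1 needs exactly one e-in)

bond 0 →I1
bond 1 →I2
bond 2 →Sf1
bond 3 →I3
bond 4 →J1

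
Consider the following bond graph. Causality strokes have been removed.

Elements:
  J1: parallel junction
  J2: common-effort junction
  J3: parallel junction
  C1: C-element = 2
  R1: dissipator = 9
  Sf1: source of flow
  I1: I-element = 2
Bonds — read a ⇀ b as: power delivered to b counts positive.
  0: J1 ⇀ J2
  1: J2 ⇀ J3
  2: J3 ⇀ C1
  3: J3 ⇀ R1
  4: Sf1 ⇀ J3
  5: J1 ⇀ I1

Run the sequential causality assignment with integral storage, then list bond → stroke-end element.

β0 |J1
β1 |J2
β2 |J3
β3 |R1
β4 |Sf1
β5 |I1

#4 |Sf1  (Sf1 (Sf) sets flow on bond)
#2 |J3  (C1 integral (e out))
#1 |J2  (J3 effort already set via bond 2)
#3 |R1  (J3 effort already set via bond 2)
#0 |J1  (0-jn J2 has e-setter on 1)
#5 |I1  (J1: bond 0 brought effort, rest push out)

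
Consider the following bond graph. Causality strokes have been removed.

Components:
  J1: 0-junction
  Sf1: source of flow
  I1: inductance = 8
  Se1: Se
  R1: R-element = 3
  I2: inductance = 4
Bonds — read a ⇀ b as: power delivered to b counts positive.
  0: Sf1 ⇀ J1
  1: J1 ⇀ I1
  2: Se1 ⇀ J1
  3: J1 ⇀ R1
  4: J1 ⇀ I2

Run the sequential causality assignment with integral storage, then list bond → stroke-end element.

β0 →Sf1
β1 →I1
β2 →J1
β3 →R1
β4 →I2

#0 stroke at Sf1  (Sf1 (Sf) sets flow on bond)
#2 stroke at J1  (source Se1 imposes e)
#1 stroke at I1  (common-e at J1 fixed by 2)
#3 stroke at R1  (J1 effort already set via bond 2)
#4 stroke at I2  (J1 effort already set via bond 2)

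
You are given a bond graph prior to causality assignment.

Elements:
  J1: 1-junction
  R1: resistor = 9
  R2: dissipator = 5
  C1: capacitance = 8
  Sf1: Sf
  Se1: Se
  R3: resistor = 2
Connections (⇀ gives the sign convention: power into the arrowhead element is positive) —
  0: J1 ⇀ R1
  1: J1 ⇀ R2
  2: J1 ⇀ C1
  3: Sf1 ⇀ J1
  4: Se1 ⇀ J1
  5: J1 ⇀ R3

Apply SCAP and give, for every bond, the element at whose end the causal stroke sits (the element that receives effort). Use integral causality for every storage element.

bond 0 stroke at J1
bond 1 stroke at J1
bond 2 stroke at J1
bond 3 stroke at Sf1
bond 4 stroke at J1
bond 5 stroke at J1

b3 stroke→Sf1  (Sf1 fixes flow; stroke at Sf1)
b4 stroke→J1  (Se1: effort source, stroke at far end)
b0 stroke→J1  (J1: bond 3 brought flow, rest push out)
b1 stroke→J1  (J1: bond 3 brought flow, rest push out)
b2 stroke→J1  (common-f at J1 fixed by 3)
b5 stroke→J1  (J1: bond 3 brought flow, rest push out)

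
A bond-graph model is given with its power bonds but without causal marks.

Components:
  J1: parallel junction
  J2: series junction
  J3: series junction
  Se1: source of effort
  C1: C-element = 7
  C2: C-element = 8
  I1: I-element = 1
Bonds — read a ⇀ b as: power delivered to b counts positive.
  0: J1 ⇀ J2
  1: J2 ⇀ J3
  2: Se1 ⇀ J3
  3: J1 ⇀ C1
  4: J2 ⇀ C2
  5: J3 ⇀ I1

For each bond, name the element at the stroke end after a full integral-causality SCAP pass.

β2 stroke→J3  (Se1: effort source, stroke at far end)
β3 stroke→J1  (C1 integral (e out))
β0 stroke→J2  (common-e at J1 fixed by 3)
β4 stroke→J2  (C2: C, integral causality)
β1 stroke→J3  (only one flow-in slot at J2)
β5 stroke→I1  (only one flow-in slot at J3)

b0 |J2
b1 |J3
b2 |J3
b3 |J1
b4 |J2
b5 |I1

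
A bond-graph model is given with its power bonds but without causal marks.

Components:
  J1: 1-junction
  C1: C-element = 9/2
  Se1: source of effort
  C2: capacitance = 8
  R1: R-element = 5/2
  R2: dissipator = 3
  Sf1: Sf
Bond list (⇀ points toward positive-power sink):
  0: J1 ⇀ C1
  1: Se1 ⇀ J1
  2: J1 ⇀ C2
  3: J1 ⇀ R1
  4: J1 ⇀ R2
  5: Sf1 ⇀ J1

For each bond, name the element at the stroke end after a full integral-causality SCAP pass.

β1 |J1  (Se1 (Se) sets effort on bond)
β5 |Sf1  (Sf1 (Sf) sets flow on bond)
β0 |J1  (common-f at J1 fixed by 5)
β2 |J1  (1-jn J1 has f-setter on 5)
β3 |J1  (1-jn J1 has f-setter on 5)
β4 |J1  (common-f at J1 fixed by 5)

bond 0 →J1
bond 1 →J1
bond 2 →J1
bond 3 →J1
bond 4 →J1
bond 5 →Sf1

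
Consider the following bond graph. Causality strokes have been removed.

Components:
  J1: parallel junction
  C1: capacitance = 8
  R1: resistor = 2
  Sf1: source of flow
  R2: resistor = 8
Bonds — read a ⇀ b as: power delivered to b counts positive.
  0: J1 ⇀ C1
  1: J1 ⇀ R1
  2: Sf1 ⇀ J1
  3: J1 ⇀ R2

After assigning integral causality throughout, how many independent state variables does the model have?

1  (C1 all integral)

bond 2 →Sf1  (source Sf1 imposes f)
bond 0 →J1  (C1 outputs effort q/C1)
bond 1 →R1  (common-e at J1 fixed by 0)
bond 3 →R2  (0-jn J1 has e-setter on 0)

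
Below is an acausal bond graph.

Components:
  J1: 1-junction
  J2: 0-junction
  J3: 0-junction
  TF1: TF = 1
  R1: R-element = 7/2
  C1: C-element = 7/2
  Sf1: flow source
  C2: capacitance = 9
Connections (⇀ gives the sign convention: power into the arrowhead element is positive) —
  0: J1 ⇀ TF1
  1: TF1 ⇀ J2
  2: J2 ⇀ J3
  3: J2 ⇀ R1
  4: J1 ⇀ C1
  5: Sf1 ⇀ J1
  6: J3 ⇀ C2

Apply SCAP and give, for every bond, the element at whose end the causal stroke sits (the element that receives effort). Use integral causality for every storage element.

β0 →J1
β1 →TF1
β2 →J2
β3 →R1
β4 →J1
β5 →Sf1
β6 →J3

b5 |Sf1  (Sf1 (Sf) sets flow on bond)
b0 |J1  (1-jn J1 has f-setter on 5)
b4 |J1  (1-jn J1 has f-setter on 5)
b1 |TF1  (TF TF1: opposite of bond 0)
b6 |J3  (C2: C, integral causality)
b2 |J2  (J3: bond 6 brought effort, rest push out)
b3 |R1  (common-e at J2 fixed by 2)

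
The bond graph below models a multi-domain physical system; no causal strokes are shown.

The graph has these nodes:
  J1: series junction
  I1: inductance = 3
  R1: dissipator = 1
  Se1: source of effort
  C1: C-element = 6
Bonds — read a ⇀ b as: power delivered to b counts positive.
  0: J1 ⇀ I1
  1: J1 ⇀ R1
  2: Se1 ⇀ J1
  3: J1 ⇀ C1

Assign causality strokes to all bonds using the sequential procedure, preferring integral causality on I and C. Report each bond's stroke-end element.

b2 |J1  (Se1 (Se) sets effort on bond)
b0 |I1  (prefer integral on I1)
b1 |J1  (common-f at J1 fixed by 0)
b3 |J1  (J1 flow already set via bond 0)

β0 →I1
β1 →J1
β2 →J1
β3 →J1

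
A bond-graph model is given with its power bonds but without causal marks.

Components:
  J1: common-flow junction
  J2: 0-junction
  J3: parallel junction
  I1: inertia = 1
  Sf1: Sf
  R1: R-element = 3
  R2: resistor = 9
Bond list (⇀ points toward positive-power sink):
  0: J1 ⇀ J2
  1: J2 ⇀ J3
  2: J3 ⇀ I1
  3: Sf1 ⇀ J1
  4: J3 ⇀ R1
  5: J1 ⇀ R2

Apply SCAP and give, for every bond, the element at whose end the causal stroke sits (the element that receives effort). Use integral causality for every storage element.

#3 stroke at Sf1  (Sf1 fixes flow; stroke at Sf1)
#0 stroke at J1  (common-f at J1 fixed by 3)
#5 stroke at J1  (J1: bond 3 brought flow, rest push out)
#1 stroke at J2  (J2 needs exactly one e-in)
#2 stroke at I1  (I1: I, integral causality)
#4 stroke at J3  (only one effort-in slot at J3)

b0 →J1
b1 →J2
b2 →I1
b3 →Sf1
b4 →J3
b5 →J1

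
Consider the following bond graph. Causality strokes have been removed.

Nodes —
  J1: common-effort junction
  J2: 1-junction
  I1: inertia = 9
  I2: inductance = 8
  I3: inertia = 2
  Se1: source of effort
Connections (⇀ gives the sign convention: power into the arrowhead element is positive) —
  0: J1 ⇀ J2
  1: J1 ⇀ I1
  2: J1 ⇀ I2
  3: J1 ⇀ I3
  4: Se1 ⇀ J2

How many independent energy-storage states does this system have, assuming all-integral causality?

bond 4 →J2  (Se1 fixes effort; stroke away)
bond 0 →J1  (closing 1-jn rule on J2)
bond 1 →I1  (J1: bond 0 brought effort, rest push out)
bond 2 →I2  (J1 effort already set via bond 0)
bond 3 →I3  (0-jn J1 has e-setter on 0)

3  (I1, I2, I3 all integral)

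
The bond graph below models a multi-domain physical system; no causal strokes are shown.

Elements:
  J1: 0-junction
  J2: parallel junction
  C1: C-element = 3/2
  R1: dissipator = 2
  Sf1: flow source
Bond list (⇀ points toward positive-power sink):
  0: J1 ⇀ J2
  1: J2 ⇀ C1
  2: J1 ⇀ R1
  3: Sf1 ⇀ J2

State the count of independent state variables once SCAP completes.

1  (C1 all integral)

#3 |Sf1  (source Sf1 imposes f)
#1 |J2  (C1 integral (e out))
#0 |J1  (0-jn J2 has e-setter on 1)
#2 |R1  (common-e at J1 fixed by 0)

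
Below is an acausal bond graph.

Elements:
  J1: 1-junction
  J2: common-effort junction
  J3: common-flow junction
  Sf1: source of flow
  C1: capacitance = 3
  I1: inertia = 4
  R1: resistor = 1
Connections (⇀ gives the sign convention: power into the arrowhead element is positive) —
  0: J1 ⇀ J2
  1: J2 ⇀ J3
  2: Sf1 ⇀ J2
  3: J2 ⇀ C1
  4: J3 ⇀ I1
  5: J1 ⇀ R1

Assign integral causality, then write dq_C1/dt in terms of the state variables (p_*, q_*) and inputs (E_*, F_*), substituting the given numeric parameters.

#2 stroke→Sf1  (Sf1: flow source, stroke at near end)
#3 stroke→J2  (C1 outputs effort q/C1)
#0 stroke→J1  (common-e at J2 fixed by 3)
#1 stroke→J3  (common-e at J2 fixed by 3)
#4 stroke→I1  (only one flow-in slot at J3)
#5 stroke→R1  (J1 needs exactly one f-in)

dq_C1/dt = F_Sf1 - p_I1/4 - q_C1/3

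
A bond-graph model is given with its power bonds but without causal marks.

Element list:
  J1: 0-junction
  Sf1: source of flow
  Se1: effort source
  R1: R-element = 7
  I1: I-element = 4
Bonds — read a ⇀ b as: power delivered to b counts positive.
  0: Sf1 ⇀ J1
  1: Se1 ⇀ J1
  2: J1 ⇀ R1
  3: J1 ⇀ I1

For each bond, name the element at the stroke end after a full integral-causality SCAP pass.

bond 0 →Sf1  (Sf1 (Sf) sets flow on bond)
bond 1 →J1  (Se1: effort source, stroke at far end)
bond 2 →R1  (0-jn J1 has e-setter on 1)
bond 3 →I1  (0-jn J1 has e-setter on 1)

bond 0 stroke at Sf1
bond 1 stroke at J1
bond 2 stroke at R1
bond 3 stroke at I1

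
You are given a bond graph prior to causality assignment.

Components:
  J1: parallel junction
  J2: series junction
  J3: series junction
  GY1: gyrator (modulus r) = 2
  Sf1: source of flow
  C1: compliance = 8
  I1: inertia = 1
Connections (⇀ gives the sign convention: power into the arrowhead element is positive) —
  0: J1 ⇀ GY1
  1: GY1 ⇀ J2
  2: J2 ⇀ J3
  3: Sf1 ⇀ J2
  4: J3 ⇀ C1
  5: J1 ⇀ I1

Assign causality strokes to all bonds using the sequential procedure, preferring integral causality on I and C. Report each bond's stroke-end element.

b0 |J1
b1 |J2
b2 |J2
b3 |Sf1
b4 |J3
b5 |I1

β3 stroke→Sf1  (Sf1: flow source, stroke at near end)
β1 stroke→J2  (1-jn J2 has f-setter on 3)
β2 stroke→J2  (J2: bond 3 brought flow, rest push out)
β4 stroke→J3  (J3 flow already set via bond 2)
β0 stroke→J1  (GY GY1: same side as bond 1)
β5 stroke→I1  (0-jn J1 has e-setter on 0)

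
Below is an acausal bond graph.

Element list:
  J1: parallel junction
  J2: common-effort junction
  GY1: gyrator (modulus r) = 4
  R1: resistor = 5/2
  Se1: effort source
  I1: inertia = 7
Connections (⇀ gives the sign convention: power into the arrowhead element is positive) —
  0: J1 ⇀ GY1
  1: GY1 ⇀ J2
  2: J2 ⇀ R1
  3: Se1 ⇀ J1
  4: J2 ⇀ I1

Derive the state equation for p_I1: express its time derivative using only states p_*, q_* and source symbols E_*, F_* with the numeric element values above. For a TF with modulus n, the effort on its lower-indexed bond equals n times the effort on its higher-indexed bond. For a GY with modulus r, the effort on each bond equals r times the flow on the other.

dp_I1/dt = 5*E_Se1/8 - 5*p_I1/14

bond 3 stroke→J1  (Se1: effort source, stroke at far end)
bond 0 stroke→GY1  (0-jn J1 has e-setter on 3)
bond 1 stroke→GY1  (through GY1, causality inverts; strokes same side of GY1)
bond 4 stroke→I1  (prefer integral on I1)
bond 2 stroke→J2  (J2: last free bond brings effort in)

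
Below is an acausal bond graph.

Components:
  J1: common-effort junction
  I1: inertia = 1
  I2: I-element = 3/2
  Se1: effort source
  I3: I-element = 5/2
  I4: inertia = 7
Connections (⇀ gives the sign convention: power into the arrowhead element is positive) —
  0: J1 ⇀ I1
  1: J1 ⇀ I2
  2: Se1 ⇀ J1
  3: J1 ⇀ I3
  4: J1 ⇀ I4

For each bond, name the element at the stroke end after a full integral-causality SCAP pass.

b2 stroke at J1  (Se1 fixes effort; stroke away)
b0 stroke at I1  (J1: bond 2 brought effort, rest push out)
b1 stroke at I2  (J1 effort already set via bond 2)
b3 stroke at I3  (J1 effort already set via bond 2)
b4 stroke at I4  (common-e at J1 fixed by 2)

bond 0 stroke→I1
bond 1 stroke→I2
bond 2 stroke→J1
bond 3 stroke→I3
bond 4 stroke→I4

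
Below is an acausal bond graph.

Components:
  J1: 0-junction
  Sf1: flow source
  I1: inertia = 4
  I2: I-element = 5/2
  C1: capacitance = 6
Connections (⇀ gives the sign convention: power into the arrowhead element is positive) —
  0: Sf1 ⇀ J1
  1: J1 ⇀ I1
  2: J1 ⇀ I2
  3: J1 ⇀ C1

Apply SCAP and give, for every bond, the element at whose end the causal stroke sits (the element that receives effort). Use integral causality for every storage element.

#0 stroke→Sf1  (Sf1 fixes flow; stroke at Sf1)
#1 stroke→I1  (prefer integral on I1)
#2 stroke→I2  (I2 integral (f out))
#3 stroke→J1  (only one effort-in slot at J1)

#0 |Sf1
#1 |I1
#2 |I2
#3 |J1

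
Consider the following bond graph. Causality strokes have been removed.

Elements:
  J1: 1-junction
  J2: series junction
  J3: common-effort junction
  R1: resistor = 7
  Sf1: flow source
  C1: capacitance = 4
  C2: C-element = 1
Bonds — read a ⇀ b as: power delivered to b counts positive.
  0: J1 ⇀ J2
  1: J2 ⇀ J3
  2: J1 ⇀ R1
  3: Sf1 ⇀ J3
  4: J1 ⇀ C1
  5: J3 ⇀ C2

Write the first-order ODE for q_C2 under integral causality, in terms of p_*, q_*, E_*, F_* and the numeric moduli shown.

dq_C2/dt = F_Sf1 - q_C1/28 - q_C2/7

#3 stroke→Sf1  (Sf1 fixes flow; stroke at Sf1)
#4 stroke→J1  (C1 outputs effort q/C1)
#5 stroke→J3  (C2 outputs effort q/C2)
#1 stroke→J2  (common-e at J3 fixed by 5)
#0 stroke→J1  (closing 1-jn rule on J2)
#2 stroke→R1  (J1: last free bond brings flow in)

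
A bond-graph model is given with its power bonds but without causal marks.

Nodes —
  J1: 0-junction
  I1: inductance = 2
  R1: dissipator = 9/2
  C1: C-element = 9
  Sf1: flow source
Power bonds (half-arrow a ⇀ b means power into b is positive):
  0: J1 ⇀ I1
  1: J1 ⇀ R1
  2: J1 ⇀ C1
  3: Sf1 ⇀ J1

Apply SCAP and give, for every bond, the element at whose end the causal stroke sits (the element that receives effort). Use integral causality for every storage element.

bond 3 |Sf1  (source Sf1 imposes f)
bond 0 |I1  (I1 integral (f out))
bond 2 |J1  (prefer integral on C1)
bond 1 |R1  (0-jn J1 has e-setter on 2)

b0 |I1
b1 |R1
b2 |J1
b3 |Sf1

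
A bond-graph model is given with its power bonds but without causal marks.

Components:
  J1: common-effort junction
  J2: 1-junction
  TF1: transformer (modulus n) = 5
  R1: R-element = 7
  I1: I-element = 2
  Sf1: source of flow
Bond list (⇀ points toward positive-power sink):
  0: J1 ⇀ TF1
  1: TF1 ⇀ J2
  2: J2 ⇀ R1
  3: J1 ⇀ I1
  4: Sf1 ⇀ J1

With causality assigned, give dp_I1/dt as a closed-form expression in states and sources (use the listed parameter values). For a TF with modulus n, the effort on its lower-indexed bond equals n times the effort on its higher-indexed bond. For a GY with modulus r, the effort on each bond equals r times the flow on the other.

β4 |Sf1  (Sf1 fixes flow; stroke at Sf1)
β3 |I1  (I1 integral (f out))
β0 |J1  (closing 0-jn rule on J1)
β1 |TF1  (TF TF1: opposite of bond 0)
β2 |J2  (common-f at J2 fixed by 1)

dp_I1/dt = 175*F_Sf1 - 175*p_I1/2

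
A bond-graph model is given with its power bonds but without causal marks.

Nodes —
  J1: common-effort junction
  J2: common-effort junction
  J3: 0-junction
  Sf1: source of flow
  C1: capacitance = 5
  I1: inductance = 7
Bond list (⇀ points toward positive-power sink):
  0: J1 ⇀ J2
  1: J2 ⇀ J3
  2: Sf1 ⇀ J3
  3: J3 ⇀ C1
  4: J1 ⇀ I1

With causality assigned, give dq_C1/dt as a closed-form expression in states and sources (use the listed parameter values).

dq_C1/dt = F_Sf1 - p_I1/7

#2 →Sf1  (Sf1: flow source, stroke at near end)
#3 →J3  (C1: C, integral causality)
#1 →J2  (common-e at J3 fixed by 3)
#0 →J1  (0-jn J2 has e-setter on 1)
#4 →I1  (common-e at J1 fixed by 0)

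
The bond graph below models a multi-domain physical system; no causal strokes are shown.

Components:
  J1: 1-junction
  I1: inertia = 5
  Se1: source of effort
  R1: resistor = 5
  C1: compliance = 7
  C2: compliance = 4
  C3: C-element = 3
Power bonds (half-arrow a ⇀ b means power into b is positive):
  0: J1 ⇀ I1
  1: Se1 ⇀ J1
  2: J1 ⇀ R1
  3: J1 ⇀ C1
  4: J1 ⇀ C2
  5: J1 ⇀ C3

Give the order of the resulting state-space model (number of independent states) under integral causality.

4  (C1, C2, C3, I1 all integral)

b1 →J1  (Se1 fixes effort; stroke away)
b0 →I1  (prefer integral on I1)
b2 →J1  (common-f at J1 fixed by 0)
b3 →J1  (common-f at J1 fixed by 0)
b4 →J1  (common-f at J1 fixed by 0)
b5 →J1  (1-jn J1 has f-setter on 0)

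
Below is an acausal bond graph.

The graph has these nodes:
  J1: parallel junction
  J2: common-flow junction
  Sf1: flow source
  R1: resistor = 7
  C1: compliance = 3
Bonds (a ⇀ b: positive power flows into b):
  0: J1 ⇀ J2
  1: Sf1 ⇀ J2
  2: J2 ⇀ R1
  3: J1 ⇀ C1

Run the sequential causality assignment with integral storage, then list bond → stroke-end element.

β0 |J2
β1 |Sf1
β2 |J2
β3 |J1

#1 stroke at Sf1  (source Sf1 imposes f)
#0 stroke at J2  (J2 flow already set via bond 1)
#2 stroke at J2  (J2: bond 1 brought flow, rest push out)
#3 stroke at J1  (only one effort-in slot at J1)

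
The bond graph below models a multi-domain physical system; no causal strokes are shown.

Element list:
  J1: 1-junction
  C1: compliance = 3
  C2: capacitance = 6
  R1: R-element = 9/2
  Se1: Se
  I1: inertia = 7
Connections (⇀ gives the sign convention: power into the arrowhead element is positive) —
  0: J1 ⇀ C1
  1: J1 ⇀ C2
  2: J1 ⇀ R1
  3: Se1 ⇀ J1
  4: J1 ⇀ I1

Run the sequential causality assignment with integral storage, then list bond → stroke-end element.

#3 |J1  (Se1: effort source, stroke at far end)
#0 |J1  (C1 integral (e out))
#1 |J1  (C2: C, integral causality)
#4 |I1  (prefer integral on I1)
#2 |J1  (J1: bond 4 brought flow, rest push out)

bond 0 stroke at J1
bond 1 stroke at J1
bond 2 stroke at J1
bond 3 stroke at J1
bond 4 stroke at I1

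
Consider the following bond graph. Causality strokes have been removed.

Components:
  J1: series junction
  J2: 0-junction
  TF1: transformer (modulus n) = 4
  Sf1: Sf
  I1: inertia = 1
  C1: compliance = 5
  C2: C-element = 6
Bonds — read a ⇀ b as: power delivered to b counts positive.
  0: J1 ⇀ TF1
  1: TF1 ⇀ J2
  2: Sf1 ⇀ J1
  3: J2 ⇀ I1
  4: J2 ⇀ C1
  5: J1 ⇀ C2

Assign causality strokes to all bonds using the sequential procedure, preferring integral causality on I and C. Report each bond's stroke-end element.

bond 2 →Sf1  (Sf1 (Sf) sets flow on bond)
bond 0 →J1  (1-jn J1 has f-setter on 2)
bond 5 →J1  (J1 flow already set via bond 2)
bond 1 →TF1  (TF TF1: opposite of bond 0)
bond 3 →I1  (I1: I, integral causality)
bond 4 →J2  (J2: last free bond brings effort in)

#0 →J1
#1 →TF1
#2 →Sf1
#3 →I1
#4 →J2
#5 →J1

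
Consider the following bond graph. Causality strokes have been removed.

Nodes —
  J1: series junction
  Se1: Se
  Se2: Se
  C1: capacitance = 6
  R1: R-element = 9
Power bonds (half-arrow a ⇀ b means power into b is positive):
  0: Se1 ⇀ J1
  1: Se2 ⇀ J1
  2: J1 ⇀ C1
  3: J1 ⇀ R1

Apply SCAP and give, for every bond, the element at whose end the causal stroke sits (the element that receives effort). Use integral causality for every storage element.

β0 |J1  (Se1 fixes effort; stroke away)
β1 |J1  (Se2: effort source, stroke at far end)
β2 |J1  (C1 integral (e out))
β3 |R1  (J1: last free bond brings flow in)

b0 →J1
b1 →J1
b2 →J1
b3 →R1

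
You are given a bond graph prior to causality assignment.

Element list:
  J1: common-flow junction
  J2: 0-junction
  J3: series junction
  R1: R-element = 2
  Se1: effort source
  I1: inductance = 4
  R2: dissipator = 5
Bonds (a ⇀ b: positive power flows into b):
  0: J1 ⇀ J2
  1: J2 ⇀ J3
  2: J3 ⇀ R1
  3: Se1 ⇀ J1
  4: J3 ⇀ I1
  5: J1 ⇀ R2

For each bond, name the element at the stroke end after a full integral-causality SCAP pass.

b3 |J1  (source Se1 imposes e)
b4 |I1  (I1 outputs flow p/I1)
b1 |J3  (common-f at J3 fixed by 4)
b2 |J3  (J3: bond 4 brought flow, rest push out)
b0 |J2  (only one effort-in slot at J2)
b5 |J1  (common-f at J1 fixed by 0)

β0 stroke→J2
β1 stroke→J3
β2 stroke→J3
β3 stroke→J1
β4 stroke→I1
β5 stroke→J1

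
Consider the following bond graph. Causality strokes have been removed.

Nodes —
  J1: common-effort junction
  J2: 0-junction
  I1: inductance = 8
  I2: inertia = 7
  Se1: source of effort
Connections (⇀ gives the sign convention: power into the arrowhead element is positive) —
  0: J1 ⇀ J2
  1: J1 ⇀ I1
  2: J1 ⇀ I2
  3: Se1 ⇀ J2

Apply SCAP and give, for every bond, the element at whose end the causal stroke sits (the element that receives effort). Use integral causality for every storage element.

bond 3 stroke at J2  (Se1: effort source, stroke at far end)
bond 0 stroke at J1  (0-jn J2 has e-setter on 3)
bond 1 stroke at I1  (common-e at J1 fixed by 0)
bond 2 stroke at I2  (0-jn J1 has e-setter on 0)

bond 0 stroke→J1
bond 1 stroke→I1
bond 2 stroke→I2
bond 3 stroke→J2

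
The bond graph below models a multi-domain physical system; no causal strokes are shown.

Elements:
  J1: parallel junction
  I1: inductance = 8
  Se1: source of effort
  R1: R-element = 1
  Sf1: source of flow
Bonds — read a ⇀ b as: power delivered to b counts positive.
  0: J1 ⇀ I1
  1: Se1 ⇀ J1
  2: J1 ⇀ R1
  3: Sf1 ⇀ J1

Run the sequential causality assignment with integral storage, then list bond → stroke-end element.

b1 |J1  (source Se1 imposes e)
b3 |Sf1  (source Sf1 imposes f)
b0 |I1  (common-e at J1 fixed by 1)
b2 |R1  (J1: bond 1 brought effort, rest push out)

#0 stroke at I1
#1 stroke at J1
#2 stroke at R1
#3 stroke at Sf1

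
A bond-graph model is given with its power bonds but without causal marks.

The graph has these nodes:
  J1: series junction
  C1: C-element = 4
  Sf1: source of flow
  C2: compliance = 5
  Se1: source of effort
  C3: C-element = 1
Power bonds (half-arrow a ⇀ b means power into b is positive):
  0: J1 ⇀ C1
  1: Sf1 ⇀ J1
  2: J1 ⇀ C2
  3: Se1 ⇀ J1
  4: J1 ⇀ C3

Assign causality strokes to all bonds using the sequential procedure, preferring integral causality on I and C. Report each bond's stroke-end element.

bond 1 |Sf1  (Sf1: flow source, stroke at near end)
bond 3 |J1  (Se1: effort source, stroke at far end)
bond 0 |J1  (common-f at J1 fixed by 1)
bond 2 |J1  (J1 flow already set via bond 1)
bond 4 |J1  (common-f at J1 fixed by 1)

β0 |J1
β1 |Sf1
β2 |J1
β3 |J1
β4 |J1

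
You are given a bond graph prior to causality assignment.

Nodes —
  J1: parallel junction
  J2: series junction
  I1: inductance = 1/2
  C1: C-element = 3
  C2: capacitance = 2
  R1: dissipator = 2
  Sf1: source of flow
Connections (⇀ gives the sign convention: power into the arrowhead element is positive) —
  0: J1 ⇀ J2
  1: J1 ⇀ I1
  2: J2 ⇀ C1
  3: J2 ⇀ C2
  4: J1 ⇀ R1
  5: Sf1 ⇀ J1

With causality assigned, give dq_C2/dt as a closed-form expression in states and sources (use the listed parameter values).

β5 stroke→Sf1  (Sf1: flow source, stroke at near end)
β1 stroke→I1  (I1 outputs flow p/I1)
β2 stroke→J2  (C1: C, integral causality)
β3 stroke→J2  (C2 integral (e out))
β0 stroke→J1  (J2: last free bond brings flow in)
β4 stroke→R1  (J1 effort already set via bond 0)

dq_C2/dt = F_Sf1 - 2*p_I1 - q_C1/6 - q_C2/4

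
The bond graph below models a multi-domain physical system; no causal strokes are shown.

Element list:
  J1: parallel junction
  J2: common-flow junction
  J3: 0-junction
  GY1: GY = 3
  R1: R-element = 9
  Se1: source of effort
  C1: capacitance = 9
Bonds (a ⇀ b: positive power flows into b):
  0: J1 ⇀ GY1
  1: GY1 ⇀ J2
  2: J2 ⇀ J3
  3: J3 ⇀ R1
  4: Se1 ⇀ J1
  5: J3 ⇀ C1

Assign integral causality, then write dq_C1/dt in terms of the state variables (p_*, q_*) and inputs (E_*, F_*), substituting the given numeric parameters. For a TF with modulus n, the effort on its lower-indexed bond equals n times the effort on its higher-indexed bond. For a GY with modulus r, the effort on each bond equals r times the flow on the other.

b4 →J1  (source Se1 imposes e)
b0 →GY1  (common-e at J1 fixed by 4)
b1 →GY1  (GY1: gyrator matches bond 0)
b2 →J2  (J2: bond 1 brought flow, rest push out)
b5 →J3  (prefer integral on C1)
b3 →R1  (J3: bond 5 brought effort, rest push out)

dq_C1/dt = E_Se1/3 - q_C1/81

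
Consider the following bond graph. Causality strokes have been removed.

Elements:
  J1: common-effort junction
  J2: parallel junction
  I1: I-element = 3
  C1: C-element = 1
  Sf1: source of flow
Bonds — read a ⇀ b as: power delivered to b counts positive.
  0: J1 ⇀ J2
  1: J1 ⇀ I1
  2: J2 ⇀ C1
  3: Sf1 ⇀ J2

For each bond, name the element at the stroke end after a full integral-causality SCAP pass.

b3 →Sf1  (Sf1 fixes flow; stroke at Sf1)
b1 →I1  (I1 outputs flow p/I1)
b0 →J1  (J1 needs exactly one e-in)
b2 →J2  (J2: last free bond brings effort in)

bond 0 stroke at J1
bond 1 stroke at I1
bond 2 stroke at J2
bond 3 stroke at Sf1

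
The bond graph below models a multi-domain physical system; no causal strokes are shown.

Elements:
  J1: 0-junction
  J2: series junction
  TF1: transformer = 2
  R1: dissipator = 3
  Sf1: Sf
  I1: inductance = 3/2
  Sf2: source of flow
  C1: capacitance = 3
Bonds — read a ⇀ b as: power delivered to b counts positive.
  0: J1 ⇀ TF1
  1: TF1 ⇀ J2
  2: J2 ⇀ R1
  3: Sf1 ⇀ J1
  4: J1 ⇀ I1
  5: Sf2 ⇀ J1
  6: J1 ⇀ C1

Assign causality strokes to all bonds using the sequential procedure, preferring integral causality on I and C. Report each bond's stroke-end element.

bond 3 |Sf1  (Sf1 fixes flow; stroke at Sf1)
bond 5 |Sf2  (Sf2: flow source, stroke at near end)
bond 4 |I1  (I1 outputs flow p/I1)
bond 6 |J1  (C1 integral (e out))
bond 0 |TF1  (J1 effort already set via bond 6)
bond 1 |J2  (TF1 one-in-one-out from 0)
bond 2 |R1  (only one flow-in slot at J2)

b0 stroke→TF1
b1 stroke→J2
b2 stroke→R1
b3 stroke→Sf1
b4 stroke→I1
b5 stroke→Sf2
b6 stroke→J1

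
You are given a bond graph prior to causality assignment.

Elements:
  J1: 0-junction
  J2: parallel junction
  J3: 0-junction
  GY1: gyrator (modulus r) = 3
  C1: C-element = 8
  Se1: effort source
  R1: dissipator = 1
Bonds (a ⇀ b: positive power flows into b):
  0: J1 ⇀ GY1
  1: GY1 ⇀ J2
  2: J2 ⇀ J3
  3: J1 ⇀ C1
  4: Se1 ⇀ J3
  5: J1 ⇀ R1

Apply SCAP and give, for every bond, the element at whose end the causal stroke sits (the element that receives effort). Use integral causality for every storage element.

bond 0 stroke→GY1
bond 1 stroke→GY1
bond 2 stroke→J2
bond 3 stroke→J1
bond 4 stroke→J3
bond 5 stroke→R1

b4 stroke at J3  (Se1: effort source, stroke at far end)
b2 stroke at J2  (J3: bond 4 brought effort, rest push out)
b1 stroke at GY1  (J2 effort already set via bond 2)
b0 stroke at GY1  (GY GY1: same side as bond 1)
b3 stroke at J1  (prefer integral on C1)
b5 stroke at R1  (J1: bond 3 brought effort, rest push out)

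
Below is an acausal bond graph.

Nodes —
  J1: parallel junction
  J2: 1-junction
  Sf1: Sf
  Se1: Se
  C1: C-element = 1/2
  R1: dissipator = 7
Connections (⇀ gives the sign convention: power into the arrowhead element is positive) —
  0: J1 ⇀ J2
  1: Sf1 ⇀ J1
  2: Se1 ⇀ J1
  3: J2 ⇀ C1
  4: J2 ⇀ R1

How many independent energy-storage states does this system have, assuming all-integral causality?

#1 →Sf1  (source Sf1 imposes f)
#2 →J1  (Se1 fixes effort; stroke away)
#0 →J2  (0-jn J1 has e-setter on 2)
#3 →J2  (C1: C, integral causality)
#4 →R1  (J2: last free bond brings flow in)

1  (C1 all integral)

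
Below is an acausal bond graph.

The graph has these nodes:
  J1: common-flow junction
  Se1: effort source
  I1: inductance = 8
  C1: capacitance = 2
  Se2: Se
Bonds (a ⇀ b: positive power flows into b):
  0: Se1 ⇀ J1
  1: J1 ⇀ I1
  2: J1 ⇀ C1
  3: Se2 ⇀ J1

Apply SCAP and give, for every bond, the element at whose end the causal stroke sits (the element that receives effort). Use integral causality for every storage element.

#0 stroke at J1
#1 stroke at I1
#2 stroke at J1
#3 stroke at J1

#0 |J1  (Se1 (Se) sets effort on bond)
#3 |J1  (Se2 (Se) sets effort on bond)
#1 |I1  (I1 outputs flow p/I1)
#2 |J1  (common-f at J1 fixed by 1)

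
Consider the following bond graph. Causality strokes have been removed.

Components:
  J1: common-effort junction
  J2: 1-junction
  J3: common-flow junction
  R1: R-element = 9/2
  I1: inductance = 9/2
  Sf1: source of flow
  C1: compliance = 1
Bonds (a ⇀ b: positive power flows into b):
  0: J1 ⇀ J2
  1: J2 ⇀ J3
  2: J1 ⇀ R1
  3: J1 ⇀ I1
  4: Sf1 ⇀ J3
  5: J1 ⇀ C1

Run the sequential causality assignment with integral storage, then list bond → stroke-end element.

#4 stroke→Sf1  (source Sf1 imposes f)
#1 stroke→J3  (J3 flow already set via bond 4)
#0 stroke→J2  (J2 flow already set via bond 1)
#3 stroke→I1  (I1 outputs flow p/I1)
#5 stroke→J1  (prefer integral on C1)
#2 stroke→R1  (J1: bond 5 brought effort, rest push out)

β0 |J2
β1 |J3
β2 |R1
β3 |I1
β4 |Sf1
β5 |J1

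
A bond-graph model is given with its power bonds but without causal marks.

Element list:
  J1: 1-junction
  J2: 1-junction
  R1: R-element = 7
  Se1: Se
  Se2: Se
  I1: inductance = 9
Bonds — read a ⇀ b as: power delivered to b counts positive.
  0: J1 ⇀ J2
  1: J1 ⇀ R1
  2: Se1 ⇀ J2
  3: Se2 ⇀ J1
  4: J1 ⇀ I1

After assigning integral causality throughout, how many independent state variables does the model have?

1  (I1 all integral)

β2 |J2  (Se1: effort source, stroke at far end)
β3 |J1  (Se2: effort source, stroke at far end)
β0 |J1  (closing 1-jn rule on J2)
β4 |I1  (I1: I, integral causality)
β1 |J1  (J1: bond 4 brought flow, rest push out)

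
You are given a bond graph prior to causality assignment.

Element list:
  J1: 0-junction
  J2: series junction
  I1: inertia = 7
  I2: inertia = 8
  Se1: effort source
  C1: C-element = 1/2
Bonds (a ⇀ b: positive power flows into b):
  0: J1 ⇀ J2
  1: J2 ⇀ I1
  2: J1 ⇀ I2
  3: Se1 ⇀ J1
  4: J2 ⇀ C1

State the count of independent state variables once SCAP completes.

b3 stroke→J1  (Se1 (Se) sets effort on bond)
b0 stroke→J2  (J1 effort already set via bond 3)
b2 stroke→I2  (J1 effort already set via bond 3)
b1 stroke→I1  (I1 outputs flow p/I1)
b4 stroke→J2  (J2 flow already set via bond 1)

3  (C1, I1, I2 all integral)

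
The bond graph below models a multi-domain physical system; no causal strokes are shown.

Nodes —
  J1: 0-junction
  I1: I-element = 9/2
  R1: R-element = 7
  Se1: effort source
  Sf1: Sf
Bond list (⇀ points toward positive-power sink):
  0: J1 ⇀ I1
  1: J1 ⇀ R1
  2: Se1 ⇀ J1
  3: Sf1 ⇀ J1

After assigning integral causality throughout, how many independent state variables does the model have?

1  (I1 all integral)

β2 stroke→J1  (source Se1 imposes e)
β3 stroke→Sf1  (source Sf1 imposes f)
β0 stroke→I1  (J1: bond 2 brought effort, rest push out)
β1 stroke→R1  (J1 effort already set via bond 2)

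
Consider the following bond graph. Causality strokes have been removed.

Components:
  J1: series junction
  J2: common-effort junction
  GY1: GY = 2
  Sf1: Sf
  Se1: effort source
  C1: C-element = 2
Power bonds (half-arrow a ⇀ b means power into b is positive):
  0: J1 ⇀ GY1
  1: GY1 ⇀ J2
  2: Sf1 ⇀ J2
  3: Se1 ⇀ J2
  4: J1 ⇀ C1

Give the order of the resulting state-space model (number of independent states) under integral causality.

1  (C1 all integral)

#2 |Sf1  (Sf1 fixes flow; stroke at Sf1)
#3 |J2  (source Se1 imposes e)
#1 |GY1  (J2 effort already set via bond 3)
#0 |GY1  (GY1: gyrator matches bond 1)
#4 |J1  (1-jn J1 has f-setter on 0)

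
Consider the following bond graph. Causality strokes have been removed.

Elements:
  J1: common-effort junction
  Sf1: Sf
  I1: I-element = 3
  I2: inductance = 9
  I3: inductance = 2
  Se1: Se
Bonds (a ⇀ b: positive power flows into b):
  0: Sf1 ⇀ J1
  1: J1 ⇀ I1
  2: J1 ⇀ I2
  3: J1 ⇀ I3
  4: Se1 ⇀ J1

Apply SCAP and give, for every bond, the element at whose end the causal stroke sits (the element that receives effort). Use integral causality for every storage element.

b0 stroke at Sf1  (Sf1 (Sf) sets flow on bond)
b4 stroke at J1  (Se1 fixes effort; stroke away)
b1 stroke at I1  (common-e at J1 fixed by 4)
b2 stroke at I2  (common-e at J1 fixed by 4)
b3 stroke at I3  (0-jn J1 has e-setter on 4)

#0 →Sf1
#1 →I1
#2 →I2
#3 →I3
#4 →J1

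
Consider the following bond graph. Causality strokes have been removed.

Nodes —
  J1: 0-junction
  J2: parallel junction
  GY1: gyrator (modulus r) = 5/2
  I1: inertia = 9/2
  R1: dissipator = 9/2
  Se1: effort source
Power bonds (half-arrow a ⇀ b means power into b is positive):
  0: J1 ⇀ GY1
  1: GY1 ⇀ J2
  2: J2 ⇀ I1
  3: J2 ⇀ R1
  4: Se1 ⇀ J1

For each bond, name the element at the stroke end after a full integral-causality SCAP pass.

#4 |J1  (source Se1 imposes e)
#0 |GY1  (0-jn J1 has e-setter on 4)
#1 |GY1  (GY1: gyrator matches bond 0)
#2 |I1  (prefer integral on I1)
#3 |J2  (only one effort-in slot at J2)

β0 |GY1
β1 |GY1
β2 |I1
β3 |J2
β4 |J1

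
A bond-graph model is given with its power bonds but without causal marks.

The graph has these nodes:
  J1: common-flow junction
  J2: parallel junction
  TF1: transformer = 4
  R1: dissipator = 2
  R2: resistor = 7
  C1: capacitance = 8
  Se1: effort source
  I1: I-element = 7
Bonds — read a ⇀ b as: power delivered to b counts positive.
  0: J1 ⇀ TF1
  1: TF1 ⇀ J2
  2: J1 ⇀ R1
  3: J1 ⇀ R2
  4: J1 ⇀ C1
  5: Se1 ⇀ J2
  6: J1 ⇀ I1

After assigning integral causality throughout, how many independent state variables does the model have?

2  (C1, I1 all integral)

β5 stroke→J2  (source Se1 imposes e)
β1 stroke→TF1  (J2 effort already set via bond 5)
β0 stroke→J1  (TF1: transformer flips bond 1)
β4 stroke→J1  (prefer integral on C1)
β6 stroke→I1  (I1: I, integral causality)
β2 stroke→J1  (common-f at J1 fixed by 6)
β3 stroke→J1  (J1: bond 6 brought flow, rest push out)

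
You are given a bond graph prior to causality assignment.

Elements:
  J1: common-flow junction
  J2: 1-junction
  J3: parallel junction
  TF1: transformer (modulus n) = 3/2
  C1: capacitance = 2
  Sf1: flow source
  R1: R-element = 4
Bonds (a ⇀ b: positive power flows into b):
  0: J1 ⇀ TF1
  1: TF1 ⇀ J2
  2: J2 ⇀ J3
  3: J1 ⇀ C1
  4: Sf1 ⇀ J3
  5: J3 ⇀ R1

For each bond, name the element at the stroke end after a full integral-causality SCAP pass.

#0 |TF1
#1 |J2
#2 |J3
#3 |J1
#4 |Sf1
#5 |R1

β4 stroke→Sf1  (Sf1 (Sf) sets flow on bond)
β3 stroke→J1  (C1 integral (e out))
β0 stroke→TF1  (J1: last free bond brings flow in)
β1 stroke→J2  (through TF1, causality passes straight; one stroke at TF1)
β2 stroke→J3  (closing 1-jn rule on J2)
β5 stroke→R1  (J3: bond 2 brought effort, rest push out)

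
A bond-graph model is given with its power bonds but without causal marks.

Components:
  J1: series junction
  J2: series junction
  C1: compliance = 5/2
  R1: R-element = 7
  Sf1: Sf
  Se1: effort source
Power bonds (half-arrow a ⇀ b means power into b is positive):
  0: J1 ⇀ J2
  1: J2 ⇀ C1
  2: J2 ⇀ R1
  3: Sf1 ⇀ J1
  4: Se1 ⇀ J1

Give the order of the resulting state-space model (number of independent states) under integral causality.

bond 3 |Sf1  (Sf1 fixes flow; stroke at Sf1)
bond 4 |J1  (Se1 (Se) sets effort on bond)
bond 0 |J1  (1-jn J1 has f-setter on 3)
bond 1 |J2  (J2: bond 0 brought flow, rest push out)
bond 2 |J2  (1-jn J2 has f-setter on 0)

1  (C1 all integral)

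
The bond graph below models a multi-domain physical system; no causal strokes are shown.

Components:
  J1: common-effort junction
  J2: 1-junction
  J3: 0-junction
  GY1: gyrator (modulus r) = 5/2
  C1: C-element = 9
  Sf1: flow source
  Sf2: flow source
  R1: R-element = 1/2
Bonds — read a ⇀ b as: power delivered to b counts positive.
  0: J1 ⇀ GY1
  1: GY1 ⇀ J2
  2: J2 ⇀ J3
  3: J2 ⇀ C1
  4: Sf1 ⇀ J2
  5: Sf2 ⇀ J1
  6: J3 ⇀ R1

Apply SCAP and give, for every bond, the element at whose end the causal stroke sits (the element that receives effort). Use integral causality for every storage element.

b4 stroke at Sf1  (source Sf1 imposes f)
b5 stroke at Sf2  (source Sf2 imposes f)
b0 stroke at J1  (J1: last free bond brings effort in)
b1 stroke at J2  (J2 flow already set via bond 4)
b2 stroke at J2  (J2: bond 4 brought flow, rest push out)
b3 stroke at J2  (1-jn J2 has f-setter on 4)
b6 stroke at J3  (closing 0-jn rule on J3)

b0 |J1
b1 |J2
b2 |J2
b3 |J2
b4 |Sf1
b5 |Sf2
b6 |J3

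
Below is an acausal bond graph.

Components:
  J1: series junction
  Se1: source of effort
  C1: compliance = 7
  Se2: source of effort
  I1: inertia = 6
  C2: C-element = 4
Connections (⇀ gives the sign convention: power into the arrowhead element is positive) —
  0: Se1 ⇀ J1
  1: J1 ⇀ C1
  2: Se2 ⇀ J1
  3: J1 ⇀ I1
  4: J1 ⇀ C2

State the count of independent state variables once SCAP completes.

3  (C1, C2, I1 all integral)

b0 stroke→J1  (Se1 fixes effort; stroke away)
b2 stroke→J1  (Se2 fixes effort; stroke away)
b1 stroke→J1  (C1 integral (e out))
b3 stroke→I1  (I1 outputs flow p/I1)
b4 stroke→J1  (common-f at J1 fixed by 3)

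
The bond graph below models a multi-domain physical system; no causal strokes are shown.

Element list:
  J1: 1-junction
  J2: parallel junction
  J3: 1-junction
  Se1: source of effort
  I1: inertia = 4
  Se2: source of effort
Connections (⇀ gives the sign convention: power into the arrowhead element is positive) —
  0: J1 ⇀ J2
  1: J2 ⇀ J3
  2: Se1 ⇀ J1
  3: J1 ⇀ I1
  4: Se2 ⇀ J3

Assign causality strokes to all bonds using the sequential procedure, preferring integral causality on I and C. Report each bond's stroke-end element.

β0 →J1
β1 →J2
β2 →J1
β3 →I1
β4 →J3

β2 stroke at J1  (Se1: effort source, stroke at far end)
β4 stroke at J3  (Se2 (Se) sets effort on bond)
β1 stroke at J2  (only one flow-in slot at J3)
β0 stroke at J1  (0-jn J2 has e-setter on 1)
β3 stroke at I1  (only one flow-in slot at J1)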